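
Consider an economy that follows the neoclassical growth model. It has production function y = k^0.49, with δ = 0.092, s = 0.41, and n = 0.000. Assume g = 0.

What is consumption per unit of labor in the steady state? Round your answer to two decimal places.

c* = 2.48

At the steady state, Δk = 0, so s·k^α = (n + δ)·k.
Dividing both sides by k: k^(1−α) = s / (n + δ).
k^0.51 = 0.41 / (0.000 + 0.092) = 0.41 / 0.092 = 4.4565
k* = 4.4565^(1/0.51) ≈ 18.7300
y* = (k*)^α = 18.7300^0.49 ≈ 4.2028
c* = (1 − s)·y* = (1 − 0.41) × 4.2028 ≈ 2.4797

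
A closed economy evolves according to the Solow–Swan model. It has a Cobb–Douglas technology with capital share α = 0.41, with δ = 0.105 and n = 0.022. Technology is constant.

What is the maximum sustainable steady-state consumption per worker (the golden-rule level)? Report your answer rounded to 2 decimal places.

At the golden rule, f'(k) = n + δ, so α·k^(α−1) = n + δ and k_gold = (α/(n + δ))^(1/(1−α)).
k_gold = (0.41/0.127)^(1/0.59) = 3.2283^1.6949 ≈ 7.2889
c_gold = f(k_gold) − (n + δ)·k_gold = 2.2578 − 0.127×7.2889 ≈ 1.3321

c_gold ≈ 1.33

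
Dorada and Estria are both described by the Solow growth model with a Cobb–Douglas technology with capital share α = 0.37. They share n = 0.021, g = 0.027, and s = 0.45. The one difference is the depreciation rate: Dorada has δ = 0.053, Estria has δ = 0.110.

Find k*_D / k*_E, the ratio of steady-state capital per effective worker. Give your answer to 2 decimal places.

k*_D / k*_E ≈ 2.03

Steady-state k* = [s/(n + g + δ)]^(1/(1−α)), so the ratio is [ (s_D/(n + g + δ)_D) / (s_E/(n + g + δ)_E) ]^1.5873.
s_D/(n + g + δ)_D = 0.45/0.101 = 4.4554; s_E/(n + g + δ)_E = 0.45/0.158 = 2.8481.
Ratio = (4.4554/2.8481)^1.5873 = 1.5643^1.5873 ≈ 2.0344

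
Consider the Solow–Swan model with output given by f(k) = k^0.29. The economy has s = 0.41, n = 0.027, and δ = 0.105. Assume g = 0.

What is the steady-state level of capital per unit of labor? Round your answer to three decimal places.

In steady state, investment equals break-even investment: s·k^α = (n + δ)·k.
Dividing both sides by k: k^(1−α) = s / (n + δ).
k^0.71 = 0.41 / (0.027 + 0.105) = 0.41 / 0.132 = 3.1061
k* = 3.1061^(1/0.71) ≈ 4.9347

k* ≈ 4.935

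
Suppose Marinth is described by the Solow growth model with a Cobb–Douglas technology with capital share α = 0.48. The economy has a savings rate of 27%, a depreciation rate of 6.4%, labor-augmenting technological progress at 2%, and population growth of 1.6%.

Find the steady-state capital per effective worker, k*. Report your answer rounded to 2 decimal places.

In steady state, investment equals break-even investment: s·k^α = (n + g + δ)·k.
Dividing both sides by k: k^(1−α) = s / (n + g + δ).
k^0.52 = 0.27 / (0.016 + 0.020 + 0.064) = 0.27 / 0.100 = 2.7000
k* = 2.7000^(1/0.52) ≈ 6.7538

k* ≈ 6.75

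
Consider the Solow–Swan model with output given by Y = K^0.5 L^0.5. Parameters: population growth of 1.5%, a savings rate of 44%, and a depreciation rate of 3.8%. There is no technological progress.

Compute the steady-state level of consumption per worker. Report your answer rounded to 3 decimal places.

c* = 4.649

In steady state, investment equals break-even investment: s·k^α = (n + δ)·k.
Rearranging, k^(1−α) = s / (n + δ).
k^0.5 = 0.44 / (0.015 + 0.038) = 0.44 / 0.053 = 8.3019
k* = 8.3019^(1/0.5) ≈ 68.9215
y* = (k*)^α = 68.9215^0.5 ≈ 8.3019
c* = (1 − s)·y* = (1 − 0.44) × 8.3019 ≈ 4.6491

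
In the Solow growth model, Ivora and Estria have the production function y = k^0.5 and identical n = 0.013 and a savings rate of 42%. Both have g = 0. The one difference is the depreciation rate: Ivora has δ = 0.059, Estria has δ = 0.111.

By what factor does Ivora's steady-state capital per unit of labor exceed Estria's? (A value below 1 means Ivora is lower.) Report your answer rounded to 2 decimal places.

k*_I / k*_E ≈ 2.97

Steady-state k* = [s/(n + δ)]^(1/(1−α)), so the ratio is [ (s_I/(n + δ)_I) / (s_E/(n + δ)_E) ]^2.
s_I/(n + δ)_I = 0.42/0.072 = 5.8333; s_E/(n + δ)_E = 0.42/0.124 = 3.3871.
Ratio = (5.8333/3.3871)^2 = 1.7222^2 ≈ 2.9660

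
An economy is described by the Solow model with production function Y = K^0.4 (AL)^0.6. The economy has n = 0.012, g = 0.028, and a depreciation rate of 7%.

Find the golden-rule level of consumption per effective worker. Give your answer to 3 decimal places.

At the golden rule, f'(k) = n + g + δ, so α·k^(α−1) = n + g + δ and k_gold = (α/(n + g + δ))^(1/(1−α)).
k_gold = (0.4/0.110)^(1/0.6) = 3.6364^1.6667 ≈ 8.5995
c_gold = f(k_gold) − (n + g + δ)·k_gold = 2.3648 − 0.110×8.5995 ≈ 1.4189

c_gold ≈ 1.419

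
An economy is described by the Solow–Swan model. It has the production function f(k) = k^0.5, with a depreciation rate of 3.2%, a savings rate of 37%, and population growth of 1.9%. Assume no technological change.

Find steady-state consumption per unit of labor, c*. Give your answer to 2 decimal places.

c* ≈ 4.57

In steady state, investment equals break-even investment: s·k^α = (n + δ)·k.
Rearranging, k^(1−α) = s / (n + δ).
k^0.5 = 0.37 / (0.019 + 0.032) = 0.37 / 0.051 = 7.2549
k* = 7.2549^(1/0.5) ≈ 52.6336
y* = (k*)^α = 52.6336^0.5 ≈ 7.2549
c* = (1 − s)·y* = (1 − 0.37) × 7.2549 ≈ 4.5706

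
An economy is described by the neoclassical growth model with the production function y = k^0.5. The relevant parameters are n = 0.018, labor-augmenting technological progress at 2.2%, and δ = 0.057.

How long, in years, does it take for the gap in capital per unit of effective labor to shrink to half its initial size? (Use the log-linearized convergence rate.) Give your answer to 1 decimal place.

Near the steady state the convergence rate is λ = (1 − α)(n + g + δ).
λ = (1 − 0.5) × 0.097 = 0.5 × 0.097 = 0.0485
Half-life = ln 2 / λ = 0.6931 / 0.0485 ≈ 14.29 years

about 14.3 years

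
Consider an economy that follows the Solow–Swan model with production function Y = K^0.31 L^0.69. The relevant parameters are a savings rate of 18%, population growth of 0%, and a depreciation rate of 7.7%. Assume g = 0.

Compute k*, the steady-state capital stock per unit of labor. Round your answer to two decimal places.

k* = 3.42

At the steady state, Δk = 0, so s·k^α = (n + δ)·k.
Rearranging, k^(1−α) = s / (n + δ).
k^0.69 = 0.18 / (0.000 + 0.077) = 0.18 / 0.077 = 2.3377
k* = 2.3377^(1/0.69) ≈ 3.4235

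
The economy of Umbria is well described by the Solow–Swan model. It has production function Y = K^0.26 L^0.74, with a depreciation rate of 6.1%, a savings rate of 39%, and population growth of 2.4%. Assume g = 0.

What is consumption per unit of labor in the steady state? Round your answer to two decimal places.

c* ≈ 1.04

In steady state, investment equals break-even investment: s·k^α = (n + δ)·k.
Rearranging, k^(1−α) = s / (n + δ).
k^0.74 = 0.39 / (0.024 + 0.061) = 0.39 / 0.085 = 4.5882
k* = 4.5882^(1/0.74) ≈ 7.8363
y* = (k*)^α = 7.8363^0.26 ≈ 1.7079
c* = (1 − s)·y* = (1 − 0.39) × 1.7079 ≈ 1.0418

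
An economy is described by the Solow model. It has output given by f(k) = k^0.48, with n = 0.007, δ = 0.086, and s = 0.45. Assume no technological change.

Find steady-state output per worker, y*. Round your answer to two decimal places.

y* ≈ 4.29

In steady state, investment equals break-even investment: s·k^α = (n + δ)·k.
Dividing both sides by k: k^(1−α) = s / (n + δ).
k^0.52 = 0.45 / (0.007 + 0.086) = 0.45 / 0.093 = 4.8387
k* = 4.8387^(1/0.52) ≈ 20.7389
y* = (k*)^α = 20.7389^0.48 ≈ 4.2860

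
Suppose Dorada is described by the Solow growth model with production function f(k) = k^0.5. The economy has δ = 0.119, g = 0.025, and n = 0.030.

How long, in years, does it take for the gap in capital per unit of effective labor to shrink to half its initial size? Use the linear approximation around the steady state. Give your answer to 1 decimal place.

Near the steady state the convergence rate is λ = (1 − α)(n + g + δ).
λ = (1 − 0.5) × 0.174 = 0.5 × 0.174 = 0.0870
Half-life = ln 2 / λ = 0.6931 / 0.0870 ≈ 7.97 years

t_½ ≈ 8.0 years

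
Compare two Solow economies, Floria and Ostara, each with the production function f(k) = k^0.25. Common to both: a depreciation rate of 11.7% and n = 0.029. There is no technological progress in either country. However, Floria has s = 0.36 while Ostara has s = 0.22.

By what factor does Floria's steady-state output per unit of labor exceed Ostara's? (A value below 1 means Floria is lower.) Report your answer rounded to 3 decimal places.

ratio ≈ 1.178

Steady-state y* = [s/(n + δ)]^(α/(1−α)), so the ratio is [ (s_F/(n + δ)_F) / (s_O/(n + δ)_O) ]^0.3333.
s_F/(n + δ)_F = 0.36/0.146 = 2.4658; s_O/(n + δ)_O = 0.22/0.146 = 1.5068.
Ratio = (2.4658/1.5068)^0.3333 = 1.6364^0.3333 ≈ 1.1784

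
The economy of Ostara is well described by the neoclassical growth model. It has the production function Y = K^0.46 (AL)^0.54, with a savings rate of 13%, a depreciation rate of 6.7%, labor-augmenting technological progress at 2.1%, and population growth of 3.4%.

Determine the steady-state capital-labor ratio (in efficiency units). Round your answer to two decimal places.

k* ≈ 1.12

Steady state requires s·f(k) = (n + g + δ)·k, i.e. s·k^α = (n + g + δ)·k.
Rearranging, k^(1−α) = s / (n + g + δ).
k^0.54 = 0.13 / (0.034 + 0.021 + 0.067) = 0.13 / 0.122 = 1.0656
k* = 1.0656^(1/0.54) ≈ 1.1249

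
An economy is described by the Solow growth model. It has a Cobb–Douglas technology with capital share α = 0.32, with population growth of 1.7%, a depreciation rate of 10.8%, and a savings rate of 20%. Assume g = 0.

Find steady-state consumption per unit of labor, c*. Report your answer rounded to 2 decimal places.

c* = 1.00

In steady state, investment equals break-even investment: s·k^α = (n + δ)·k.
Rearranging, k^(1−α) = s / (n + δ).
k^0.68 = 0.20 / (0.017 + 0.108) = 0.20 / 0.125 = 1.6000
k* = 1.6000^(1/0.68) ≈ 1.9961
y* = (k*)^α = 1.9961^0.32 ≈ 1.2476
c* = (1 − s)·y* = (1 − 0.20) × 1.2476 ≈ 0.9981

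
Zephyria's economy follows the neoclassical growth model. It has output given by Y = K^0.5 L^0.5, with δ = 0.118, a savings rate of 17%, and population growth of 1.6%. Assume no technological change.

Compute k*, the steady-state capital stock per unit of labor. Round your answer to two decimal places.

In steady state, investment equals break-even investment: s·k^α = (n + δ)·k.
Dividing both sides by k: k^(1−α) = s / (n + δ).
k^0.5 = 0.17 / (0.016 + 0.118) = 0.17 / 0.134 = 1.2687
k* = 1.2687^(1/0.5) ≈ 1.6096

k* = 1.61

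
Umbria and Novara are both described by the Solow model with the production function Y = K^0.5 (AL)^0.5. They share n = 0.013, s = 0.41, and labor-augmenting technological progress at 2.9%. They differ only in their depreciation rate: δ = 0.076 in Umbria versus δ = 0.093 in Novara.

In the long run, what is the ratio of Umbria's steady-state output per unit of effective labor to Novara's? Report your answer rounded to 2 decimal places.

Steady-state y* = [s/(n + g + δ)]^(α/(1−α)), so the ratio is [ (s_U/(n + g + δ)_U) / (s_N/(n + g + δ)_N) ]^1.
s_U/(n + g + δ)_U = 0.41/0.118 = 3.4746; s_N/(n + g + δ)_N = 0.41/0.135 = 3.0370.
Ratio = (3.4746/3.0370)^1 = 1.1441^1 ≈ 1.1441

ratio ≈ 1.14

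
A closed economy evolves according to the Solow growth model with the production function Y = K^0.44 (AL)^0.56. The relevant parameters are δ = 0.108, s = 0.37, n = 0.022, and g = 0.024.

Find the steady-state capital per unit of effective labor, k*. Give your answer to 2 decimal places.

In steady state, investment equals break-even investment: s·k^α = (n + g + δ)·k.
Rearranging, k^(1−α) = s / (n + g + δ).
k^0.56 = 0.37 / (0.022 + 0.024 + 0.108) = 0.37 / 0.154 = 2.4026
k* = 2.4026^(1/0.56) ≈ 4.7840

k* ≈ 4.78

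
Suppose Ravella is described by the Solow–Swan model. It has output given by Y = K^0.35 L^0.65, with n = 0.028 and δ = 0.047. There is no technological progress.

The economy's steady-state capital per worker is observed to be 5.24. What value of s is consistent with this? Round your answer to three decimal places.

Steady state requires s·f(k) = (n + δ)·k, i.e. s·k^α = (n + δ)·k.
So s / (n + δ) = (k*)^(1−α) = 5.24^0.65 = 2.9347.
Therefore s = 2.9347 × (n + δ) = 2.9347 × 0.075 = 0.2201.

s ≈ 0.220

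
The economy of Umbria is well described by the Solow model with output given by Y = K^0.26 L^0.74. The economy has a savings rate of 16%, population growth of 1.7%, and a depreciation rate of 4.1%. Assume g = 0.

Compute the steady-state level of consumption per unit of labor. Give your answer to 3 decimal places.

At the steady state, Δk = 0, so s·k^α = (n + δ)·k.
Rearranging, k^(1−α) = s / (n + δ).
k^0.74 = 0.16 / (0.017 + 0.041) = 0.16 / 0.058 = 2.7586
k* = 2.7586^(1/0.74) ≈ 3.9403
y* = (k*)^α = 3.9403^0.26 ≈ 1.4284
c* = (1 − s)·y* = (1 − 0.16) × 1.4284 ≈ 1.1999

c* ≈ 1.200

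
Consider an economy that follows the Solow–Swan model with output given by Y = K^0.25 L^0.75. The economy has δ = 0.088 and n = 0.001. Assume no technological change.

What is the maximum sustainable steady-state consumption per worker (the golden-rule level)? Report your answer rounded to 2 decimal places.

At the golden rule, f'(k) = n + δ, so α·k^(α−1) = n + δ and k_gold = (α/(n + δ))^(1/(1−α)).
k_gold = (0.25/0.089)^(1/0.75) = 2.8090^1.3333 ≈ 3.9633
c_gold = f(k_gold) − (n + δ)·k_gold = 1.4110 − 0.089×3.9633 ≈ 1.0583

c_gold ≈ 1.06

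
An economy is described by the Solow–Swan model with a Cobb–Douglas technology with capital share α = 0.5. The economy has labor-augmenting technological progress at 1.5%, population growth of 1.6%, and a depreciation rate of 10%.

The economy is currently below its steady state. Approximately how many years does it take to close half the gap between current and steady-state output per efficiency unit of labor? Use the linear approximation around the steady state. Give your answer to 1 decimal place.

t_½ ≈ 10.6 years

Near the steady state the convergence rate is λ = (1 − α)(n + g + δ).
λ = (1 − 0.5) × 0.131 = 0.5 × 0.131 = 0.0655
Half-life = ln 2 / λ = 0.6931 / 0.0655 ≈ 10.58 years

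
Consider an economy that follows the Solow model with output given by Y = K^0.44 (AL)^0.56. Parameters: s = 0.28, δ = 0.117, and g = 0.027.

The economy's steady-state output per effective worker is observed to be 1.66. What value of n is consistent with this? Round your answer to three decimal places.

Steady state requires s·f(k) = (n + g + δ)·k, i.e. s·k^α = (n + g + δ)·k.
Since y* = [s/(n + g + δ)]^(α/(1−α)), we have s/(n + g + δ) = (y*)^((1−α)/α) = 1.66^1.2727 = 1.9060.
Therefore n + g + δ = s / 1.9060 = 0.28 / 1.9060 = 0.1469, so n = 0.1469 − 0.144 = 0.0029.

n ≈ 0.003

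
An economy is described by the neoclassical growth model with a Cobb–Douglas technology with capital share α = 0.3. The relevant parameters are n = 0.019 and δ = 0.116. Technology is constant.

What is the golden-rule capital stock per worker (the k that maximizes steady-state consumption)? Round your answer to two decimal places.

k_gold ≈ 3.13

The golden rule sets f'(k) = n + δ, i.e. α·k^(α−1) = n + δ.
So k^(1−α) = α / (n + δ) = 0.3 / 0.135 = 2.2222.
k_gold = 2.2222^(1/0.7) ≈ 3.1290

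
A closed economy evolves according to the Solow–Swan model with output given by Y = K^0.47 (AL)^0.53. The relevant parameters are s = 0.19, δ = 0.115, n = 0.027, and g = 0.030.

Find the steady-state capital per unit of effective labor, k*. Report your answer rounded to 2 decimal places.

At the steady state, Δk = 0, so s·k^α = (n + g + δ)·k.
Dividing both sides by k: k^(1−α) = s / (n + g + δ).
k^0.53 = 0.19 / (0.027 + 0.030 + 0.115) = 0.19 / 0.172 = 1.1047
k* = 1.1047^(1/0.53) ≈ 1.2067

k* = 1.21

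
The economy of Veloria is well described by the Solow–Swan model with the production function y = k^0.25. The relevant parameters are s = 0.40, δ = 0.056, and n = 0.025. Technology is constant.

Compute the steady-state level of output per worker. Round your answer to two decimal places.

y* ≈ 1.70

Steady state requires s·f(k) = (n + δ)·k, i.e. s·k^α = (n + δ)·k.
Dividing both sides by k: k^(1−α) = s / (n + δ).
k^0.75 = 0.40 / (0.025 + 0.056) = 0.40 / 0.081 = 4.9383
k* = 4.9383^(1/0.75) ≈ 8.4095
y* = (k*)^α = 8.4095^0.25 ≈ 1.7029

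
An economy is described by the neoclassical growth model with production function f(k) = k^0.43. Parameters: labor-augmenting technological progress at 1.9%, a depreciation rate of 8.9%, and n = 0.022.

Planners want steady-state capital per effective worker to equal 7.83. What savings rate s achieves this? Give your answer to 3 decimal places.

Steady state requires s·f(k) = (n + g + δ)·k, i.e. s·k^α = (n + g + δ)·k.
So s / (n + g + δ) = (k*)^(1−α) = 7.83^0.57 = 3.2318.
Therefore s = 3.2318 × (n + g + δ) = 3.2318 × 0.130 = 0.4201.

s ≈ 0.420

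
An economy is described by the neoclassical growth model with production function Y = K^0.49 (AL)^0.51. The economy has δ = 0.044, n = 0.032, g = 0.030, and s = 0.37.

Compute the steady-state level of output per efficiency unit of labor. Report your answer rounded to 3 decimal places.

At the steady state, Δk = 0, so s·k^α = (n + g + δ)·k.
Dividing both sides by k: k^(1−α) = s / (n + g + δ).
k^0.51 = 0.37 / (0.032 + 0.030 + 0.044) = 0.37 / 0.106 = 3.4906
k* = 3.4906^(1/0.51) ≈ 11.6014
y* = (k*)^α = 11.6014^0.49 ≈ 3.3236

y* = 3.324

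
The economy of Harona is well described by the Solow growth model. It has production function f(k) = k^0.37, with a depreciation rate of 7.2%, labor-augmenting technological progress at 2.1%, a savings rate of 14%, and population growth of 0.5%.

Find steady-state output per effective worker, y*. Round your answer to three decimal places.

In steady state, investment equals break-even investment: s·k^α = (n + g + δ)·k.
Dividing both sides by k: k^(1−α) = s / (n + g + δ).
k^0.63 = 0.14 / (0.005 + 0.021 + 0.072) = 0.14 / 0.098 = 1.4286
k* = 1.4286^(1/0.63) ≈ 1.7615
y* = (k*)^α = 1.7615^0.37 ≈ 1.2330

y* = 1.233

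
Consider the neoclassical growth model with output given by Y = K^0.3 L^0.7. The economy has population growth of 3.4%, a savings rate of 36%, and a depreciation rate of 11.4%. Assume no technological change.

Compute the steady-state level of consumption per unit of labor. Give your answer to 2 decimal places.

c* = 0.94

At the steady state, Δk = 0, so s·k^α = (n + δ)·k.
Rearranging, k^(1−α) = s / (n + δ).
k^0.7 = 0.36 / (0.034 + 0.114) = 0.36 / 0.148 = 2.4324
k* = 2.4324^(1/0.7) ≈ 3.5602
y* = (k*)^α = 3.5602^0.3 ≈ 1.4637
c* = (1 − s)·y* = (1 − 0.36) × 1.4637 ≈ 0.9368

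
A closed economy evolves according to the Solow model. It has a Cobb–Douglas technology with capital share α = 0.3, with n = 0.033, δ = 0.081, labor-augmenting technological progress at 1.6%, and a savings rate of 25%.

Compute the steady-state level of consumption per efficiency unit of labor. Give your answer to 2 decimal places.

In steady state, investment equals break-even investment: s·k^α = (n + g + δ)·k.
Rearranging, k^(1−α) = s / (n + g + δ).
k^0.7 = 0.25 / (0.033 + 0.016 + 0.081) = 0.25 / 0.130 = 1.9231
k* = 1.9231^(1/0.7) ≈ 2.5452
y* = (k*)^α = 2.5452^0.3 ≈ 1.3235
c* = (1 − s)·y* = (1 − 0.25) × 1.3235 ≈ 0.9926

c* ≈ 0.99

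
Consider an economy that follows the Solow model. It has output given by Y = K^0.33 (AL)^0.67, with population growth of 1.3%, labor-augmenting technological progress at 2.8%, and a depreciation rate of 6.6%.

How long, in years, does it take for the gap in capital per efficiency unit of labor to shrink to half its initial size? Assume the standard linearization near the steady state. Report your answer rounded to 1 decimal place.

Near the steady state the convergence rate is λ = (1 − α)(n + g + δ).
λ = (1 − 0.33) × 0.107 = 0.67 × 0.107 = 0.07169
Half-life = ln 2 / λ = 0.6931 / 0.07169 ≈ 9.67 years

about 9.7 years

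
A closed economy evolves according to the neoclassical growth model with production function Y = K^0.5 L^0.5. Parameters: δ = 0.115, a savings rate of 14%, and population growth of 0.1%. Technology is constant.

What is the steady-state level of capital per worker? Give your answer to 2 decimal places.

k* = 1.46

Steady state requires s·f(k) = (n + δ)·k, i.e. s·k^α = (n + δ)·k.
Dividing both sides by k: k^(1−α) = s / (n + δ).
k^0.5 = 0.14 / (0.001 + 0.115) = 0.14 / 0.116 = 1.2069
k* = 1.2069^(1/0.5) ≈ 1.4566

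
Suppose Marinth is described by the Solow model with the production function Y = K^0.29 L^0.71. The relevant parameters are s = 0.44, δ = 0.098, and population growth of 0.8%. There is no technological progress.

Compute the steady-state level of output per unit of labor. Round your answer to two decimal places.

At the steady state, Δk = 0, so s·k^α = (n + δ)·k.
Rearranging, k^(1−α) = s / (n + δ).
k^0.71 = 0.44 / (0.008 + 0.098) = 0.44 / 0.106 = 4.1509
k* = 4.1509^(1/0.71) ≈ 7.4237
y* = (k*)^α = 7.4237^0.29 ≈ 1.7885

y* ≈ 1.79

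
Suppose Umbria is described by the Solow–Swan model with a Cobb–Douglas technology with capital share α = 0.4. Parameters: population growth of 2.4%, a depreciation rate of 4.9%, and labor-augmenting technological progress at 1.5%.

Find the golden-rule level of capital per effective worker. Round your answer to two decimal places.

k_gold ≈ 12.47

The golden rule sets f'(k) = n + g + δ, i.e. α·k^(α−1) = n + g + δ.
So k^(1−α) = α / (n + g + δ) = 0.4 / 0.088 = 4.5455.
k_gold = 4.5455^(1/0.6) ≈ 12.4730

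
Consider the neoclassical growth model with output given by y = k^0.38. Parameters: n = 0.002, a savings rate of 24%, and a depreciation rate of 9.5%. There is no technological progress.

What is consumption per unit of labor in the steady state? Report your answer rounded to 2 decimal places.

c* ≈ 1.32

In steady state, investment equals break-even investment: s·k^α = (n + δ)·k.
Dividing both sides by k: k^(1−α) = s / (n + δ).
k^0.62 = 0.24 / (0.002 + 0.095) = 0.24 / 0.097 = 2.4742
k* = 2.4742^(1/0.62) ≈ 4.3109
y* = (k*)^α = 4.3109^0.38 ≈ 1.7424
c* = (1 − s)·y* = (1 − 0.24) × 1.7424 ≈ 1.3242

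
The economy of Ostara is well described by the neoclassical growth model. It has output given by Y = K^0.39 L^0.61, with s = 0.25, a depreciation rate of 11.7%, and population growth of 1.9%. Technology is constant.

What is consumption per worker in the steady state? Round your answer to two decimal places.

c* = 1.11

In steady state, investment equals break-even investment: s·k^α = (n + δ)·k.
Dividing both sides by k: k^(1−α) = s / (n + δ).
k^0.61 = 0.25 / (0.019 + 0.117) = 0.25 / 0.136 = 1.8382
k* = 1.8382^(1/0.61) ≈ 2.7129
y* = (k*)^α = 2.7129^0.39 ≈ 1.4758
c* = (1 − s)·y* = (1 − 0.25) × 1.4758 ≈ 1.1069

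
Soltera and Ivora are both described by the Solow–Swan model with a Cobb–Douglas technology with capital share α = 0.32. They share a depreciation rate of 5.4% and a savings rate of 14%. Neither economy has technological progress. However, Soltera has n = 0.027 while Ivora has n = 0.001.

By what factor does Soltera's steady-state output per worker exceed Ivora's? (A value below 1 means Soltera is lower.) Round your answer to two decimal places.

y*_S / y*_I ≈ 0.83

Steady-state y* = [s/(n + δ)]^(α/(1−α)), so the ratio is [ (s_S/(n + δ)_S) / (s_I/(n + δ)_I) ]^0.4706.
s_S/(n + δ)_S = 0.14/0.081 = 1.7284; s_I/(n + δ)_I = 0.14/0.055 = 2.5455.
Ratio = (1.7284/2.5455)^0.4706 = 0.6790^0.4706 ≈ 0.8334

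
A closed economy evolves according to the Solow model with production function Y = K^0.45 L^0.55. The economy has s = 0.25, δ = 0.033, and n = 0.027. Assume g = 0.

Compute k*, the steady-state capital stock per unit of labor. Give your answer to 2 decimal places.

k* ≈ 13.39

Steady state requires s·f(k) = (n + δ)·k, i.e. s·k^α = (n + δ)·k.
Rearranging, k^(1−α) = s / (n + δ).
k^0.55 = 0.25 / (0.027 + 0.033) = 0.25 / 0.060 = 4.1667
k* = 4.1667^(1/0.55) ≈ 13.3935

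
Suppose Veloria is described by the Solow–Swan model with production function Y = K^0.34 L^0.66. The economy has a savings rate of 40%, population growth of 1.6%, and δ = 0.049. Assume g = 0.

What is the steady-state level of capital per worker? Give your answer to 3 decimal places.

k* ≈ 15.692

Steady state requires s·f(k) = (n + δ)·k, i.e. s·k^α = (n + δ)·k.
Dividing both sides by k: k^(1−α) = s / (n + δ).
k^0.66 = 0.40 / (0.016 + 0.049) = 0.40 / 0.065 = 6.1538
k* = 6.1538^(1/0.66) ≈ 15.6918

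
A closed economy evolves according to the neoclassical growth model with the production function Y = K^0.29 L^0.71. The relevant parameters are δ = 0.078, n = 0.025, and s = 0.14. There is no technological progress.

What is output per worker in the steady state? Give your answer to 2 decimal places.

y* ≈ 1.13

In steady state, investment equals break-even investment: s·k^α = (n + δ)·k.
Dividing both sides by k: k^(1−α) = s / (n + δ).
k^0.71 = 0.14 / (0.025 + 0.078) = 0.14 / 0.103 = 1.3592
k* = 1.3592^(1/0.71) ≈ 1.5407
y* = (k*)^α = 1.5407^0.29 ≈ 1.1335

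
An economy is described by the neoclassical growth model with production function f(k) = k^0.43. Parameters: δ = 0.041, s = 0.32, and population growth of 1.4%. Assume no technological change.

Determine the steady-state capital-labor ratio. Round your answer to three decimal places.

In steady state, investment equals break-even investment: s·k^α = (n + δ)·k.
Rearranging, k^(1−α) = s / (n + δ).
k^0.57 = 0.32 / (0.014 + 0.041) = 0.32 / 0.055 = 5.8182
k* = 5.8182^(1/0.57) ≈ 21.9652

k* ≈ 21.965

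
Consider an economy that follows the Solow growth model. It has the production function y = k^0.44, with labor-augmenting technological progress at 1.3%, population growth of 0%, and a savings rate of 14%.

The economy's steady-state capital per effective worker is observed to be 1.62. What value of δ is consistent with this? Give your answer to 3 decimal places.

In steady state, investment equals break-even investment: s·k^α = (n + g + δ)·k.
So s / (n + g + δ) = (k*)^(1−α) = 1.62^0.56 = 1.3102.
Therefore n + g + δ = s / 1.3102 = 0.14 / 1.3102 = 0.1069, so δ = 0.1069 − 0.013 = 0.0939.

δ ≈ 0.094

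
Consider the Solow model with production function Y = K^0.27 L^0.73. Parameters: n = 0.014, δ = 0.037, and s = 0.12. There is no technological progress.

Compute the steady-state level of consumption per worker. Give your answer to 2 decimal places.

Steady state requires s·f(k) = (n + δ)·k, i.e. s·k^α = (n + δ)·k.
Rearranging, k^(1−α) = s / (n + δ).
k^0.73 = 0.12 / (0.014 + 0.037) = 0.12 / 0.051 = 2.3529
k* = 2.3529^(1/0.73) ≈ 3.2288
y* = (k*)^α = 3.2288^0.27 ≈ 1.3723
c* = (1 − s)·y* = (1 − 0.12) × 1.3723 ≈ 1.2076

c* = 1.21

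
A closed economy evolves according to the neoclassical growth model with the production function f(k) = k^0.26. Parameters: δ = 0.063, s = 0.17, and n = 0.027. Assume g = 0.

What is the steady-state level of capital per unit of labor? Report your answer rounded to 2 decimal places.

k* ≈ 2.36

At the steady state, Δk = 0, so s·k^α = (n + δ)·k.
Rearranging, k^(1−α) = s / (n + δ).
k^0.74 = 0.17 / (0.027 + 0.063) = 0.17 / 0.090 = 1.8889
k* = 1.8889^(1/0.74) ≈ 2.3619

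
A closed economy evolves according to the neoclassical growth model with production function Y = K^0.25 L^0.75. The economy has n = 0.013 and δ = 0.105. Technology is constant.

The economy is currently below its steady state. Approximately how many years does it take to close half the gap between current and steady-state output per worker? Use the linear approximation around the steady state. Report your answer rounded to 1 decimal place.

Near the steady state the convergence rate is λ = (1 − α)(n + δ).
λ = (1 − 0.25) × 0.118 = 0.75 × 0.118 = 0.0885
Half-life = ln 2 / λ = 0.6931 / 0.0885 ≈ 7.83 years

t_½ ≈ 7.8 years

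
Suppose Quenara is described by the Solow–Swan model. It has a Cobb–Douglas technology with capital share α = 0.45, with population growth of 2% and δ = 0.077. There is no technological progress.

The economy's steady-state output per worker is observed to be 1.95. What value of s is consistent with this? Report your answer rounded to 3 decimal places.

In steady state, investment equals break-even investment: s·k^α = (n + δ)·k.
Since y* = [s/(n + δ)]^(α/(1−α)), we have s/(n + δ) = (y*)^((1−α)/α) = 1.95^1.2222 = 2.2619.
Therefore s = 2.2619 × (n + δ) = 2.2619 × 0.097 = 0.2194.

s ≈ 0.219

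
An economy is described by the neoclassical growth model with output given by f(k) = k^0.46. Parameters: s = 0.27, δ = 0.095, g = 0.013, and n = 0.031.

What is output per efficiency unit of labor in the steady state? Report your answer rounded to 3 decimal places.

y* ≈ 1.760

In steady state, investment equals break-even investment: s·k^α = (n + g + δ)·k.
Dividing both sides by k: k^(1−α) = s / (n + g + δ).
k^0.54 = 0.27 / (0.031 + 0.013 + 0.095) = 0.27 / 0.139 = 1.9424
k* = 1.9424^(1/0.54) ≈ 3.4195
y* = (k*)^α = 3.4195^0.46 ≈ 1.7604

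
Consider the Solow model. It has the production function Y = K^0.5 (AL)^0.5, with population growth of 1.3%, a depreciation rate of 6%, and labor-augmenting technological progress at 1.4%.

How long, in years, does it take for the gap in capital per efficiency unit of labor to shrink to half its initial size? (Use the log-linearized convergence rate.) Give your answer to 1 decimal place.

Near the steady state the convergence rate is λ = (1 − α)(n + g + δ).
λ = (1 − 0.5) × 0.087 = 0.5 × 0.087 = 0.0435
Half-life = ln 2 / λ = 0.6931 / 0.0435 ≈ 15.93 years

half-life ≈ 15.9 years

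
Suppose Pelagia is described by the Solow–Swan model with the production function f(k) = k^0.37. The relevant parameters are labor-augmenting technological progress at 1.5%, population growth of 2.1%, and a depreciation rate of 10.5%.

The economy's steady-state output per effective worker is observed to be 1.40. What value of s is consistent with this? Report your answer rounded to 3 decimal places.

Steady state requires s·f(k) = (n + g + δ)·k, i.e. s·k^α = (n + g + δ)·k.
Since y* = [s/(n + g + δ)]^(α/(1−α)), we have s/(n + g + δ) = (y*)^((1−α)/α) = 1.40^1.7027 = 1.7734.
Therefore s = 1.7734 × (n + g + δ) = 1.7734 × 0.141 = 0.2500.

s ≈ 0.250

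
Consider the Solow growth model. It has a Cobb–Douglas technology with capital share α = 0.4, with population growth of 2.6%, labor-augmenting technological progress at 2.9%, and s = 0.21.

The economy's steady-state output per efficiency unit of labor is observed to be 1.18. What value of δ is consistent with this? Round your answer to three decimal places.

Steady state requires s·f(k) = (n + g + δ)·k, i.e. s·k^α = (n + g + δ)·k.
Since y* = [s/(n + g + δ)]^(α/(1−α)), we have s/(n + g + δ) = (y*)^((1−α)/α) = 1.18^1.5 = 1.2818.
Therefore n + g + δ = s / 1.2818 = 0.21 / 1.2818 = 0.1638, so δ = 0.1638 − 0.055 = 0.1088.

δ ≈ 0.109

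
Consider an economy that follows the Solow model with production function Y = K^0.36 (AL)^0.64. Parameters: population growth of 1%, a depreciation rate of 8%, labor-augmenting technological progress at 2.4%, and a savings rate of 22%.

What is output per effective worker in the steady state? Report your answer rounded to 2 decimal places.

In steady state, investment equals break-even investment: s·k^α = (n + g + δ)·k.
Rearranging, k^(1−α) = s / (n + g + δ).
k^0.64 = 0.22 / (0.010 + 0.024 + 0.080) = 0.22 / 0.114 = 1.9298
k* = 1.9298^(1/0.64) ≈ 2.7933
y* = (k*)^α = 2.7933^0.36 ≈ 1.4474

y* ≈ 1.45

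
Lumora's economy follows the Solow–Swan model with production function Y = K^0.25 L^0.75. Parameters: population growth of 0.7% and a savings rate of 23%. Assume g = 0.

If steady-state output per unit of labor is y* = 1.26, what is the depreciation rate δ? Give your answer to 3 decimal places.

At the steady state, Δk = 0, so s·k^α = (n + δ)·k.
Since y* = [s/(n + δ)]^(α/(1−α)), we have s/(n + δ) = (y*)^((1−α)/α) = 1.26^3 = 2.0004.
Therefore n + δ = s / 2.0004 = 0.23 / 2.0004 = 0.1150, so δ = 0.1150 − 0.007 = 0.1080.

δ ≈ 0.108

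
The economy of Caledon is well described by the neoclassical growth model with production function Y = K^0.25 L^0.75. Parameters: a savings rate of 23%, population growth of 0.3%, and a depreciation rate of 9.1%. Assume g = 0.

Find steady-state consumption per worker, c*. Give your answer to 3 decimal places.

c* ≈ 1.038

Steady state requires s·f(k) = (n + δ)·k, i.e. s·k^α = (n + δ)·k.
Rearranging, k^(1−α) = s / (n + δ).
k^0.75 = 0.23 / (0.003 + 0.091) = 0.23 / 0.094 = 2.4468
k* = 2.4468^(1/0.75) ≈ 3.2971
y* = (k*)^α = 3.2971^0.25 ≈ 1.3475
c* = (1 − s)·y* = (1 − 0.23) × 1.3475 ≈ 1.0376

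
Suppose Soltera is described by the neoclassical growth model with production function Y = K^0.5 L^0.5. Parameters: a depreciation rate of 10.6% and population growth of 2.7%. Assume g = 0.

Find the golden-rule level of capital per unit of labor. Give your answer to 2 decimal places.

k_gold ≈ 14.13

The golden rule sets f'(k) = n + δ, i.e. α·k^(α−1) = n + δ.
So k^(1−α) = α / (n + δ) = 0.5 / 0.133 = 3.7594.
k_gold = 3.7594^(1/0.5) ≈ 14.1331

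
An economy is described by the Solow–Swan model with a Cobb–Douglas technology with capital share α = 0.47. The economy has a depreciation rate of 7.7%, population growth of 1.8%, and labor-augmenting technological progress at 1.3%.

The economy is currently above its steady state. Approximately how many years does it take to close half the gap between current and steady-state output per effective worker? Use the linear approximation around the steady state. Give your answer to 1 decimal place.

Near the steady state the convergence rate is λ = (1 − α)(n + g + δ).
λ = (1 − 0.47) × 0.108 = 0.53 × 0.108 = 0.05724
Half-life = ln 2 / λ = 0.6931 / 0.05724 ≈ 12.11 years

t_½ ≈ 12.1 years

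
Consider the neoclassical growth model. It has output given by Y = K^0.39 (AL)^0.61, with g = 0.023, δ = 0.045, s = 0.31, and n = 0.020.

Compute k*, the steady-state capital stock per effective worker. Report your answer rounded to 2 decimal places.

k* ≈ 7.88

At the steady state, Δk = 0, so s·k^α = (n + g + δ)·k.
Dividing both sides by k: k^(1−α) = s / (n + g + δ).
k^0.61 = 0.31 / (0.020 + 0.023 + 0.045) = 0.31 / 0.088 = 3.5227
k* = 3.5227^(1/0.61) ≈ 7.8798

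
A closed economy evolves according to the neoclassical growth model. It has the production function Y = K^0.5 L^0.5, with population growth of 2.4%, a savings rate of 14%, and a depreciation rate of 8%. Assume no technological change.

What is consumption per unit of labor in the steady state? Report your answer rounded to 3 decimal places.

At the steady state, Δk = 0, so s·k^α = (n + δ)·k.
Rearranging, k^(1−α) = s / (n + δ).
k^0.5 = 0.14 / (0.024 + 0.080) = 0.14 / 0.104 = 1.3462
k* = 1.3462^(1/0.5) ≈ 1.8123
y* = (k*)^α = 1.8123^0.5 ≈ 1.3462
c* = (1 − s)·y* = (1 − 0.14) × 1.3462 ≈ 1.1577

c* ≈ 1.158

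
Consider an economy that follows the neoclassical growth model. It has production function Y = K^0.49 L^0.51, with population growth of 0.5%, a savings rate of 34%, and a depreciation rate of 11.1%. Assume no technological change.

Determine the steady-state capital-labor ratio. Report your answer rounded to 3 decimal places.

k* ≈ 8.236

In steady state, investment equals break-even investment: s·k^α = (n + δ)·k.
Rearranging, k^(1−α) = s / (n + δ).
k^0.51 = 0.34 / (0.005 + 0.111) = 0.34 / 0.116 = 2.9310
k* = 2.9310^(1/0.51) ≈ 8.2360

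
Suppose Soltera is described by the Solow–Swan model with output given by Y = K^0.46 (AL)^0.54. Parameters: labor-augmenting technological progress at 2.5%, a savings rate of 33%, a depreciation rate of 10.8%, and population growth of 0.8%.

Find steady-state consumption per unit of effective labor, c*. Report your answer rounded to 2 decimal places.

At the steady state, Δk = 0, so s·k^α = (n + g + δ)·k.
Dividing both sides by k: k^(1−α) = s / (n + g + δ).
k^0.54 = 0.33 / (0.008 + 0.025 + 0.108) = 0.33 / 0.141 = 2.3404
k* = 2.3404^(1/0.54) ≈ 4.8291
y* = (k*)^α = 4.8291^0.46 ≈ 2.0634
c* = (1 − s)·y* = (1 − 0.33) × 2.0634 ≈ 1.3825

c* ≈ 1.38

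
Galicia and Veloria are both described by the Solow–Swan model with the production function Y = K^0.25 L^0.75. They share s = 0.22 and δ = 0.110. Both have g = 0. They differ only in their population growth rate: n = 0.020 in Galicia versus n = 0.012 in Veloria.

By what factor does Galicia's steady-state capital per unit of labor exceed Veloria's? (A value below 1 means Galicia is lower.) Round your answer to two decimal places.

ratio ≈ 0.92

Steady-state k* = [s/(n + δ)]^(1/(1−α)), so the ratio is [ (s_G/(n + δ)_G) / (s_V/(n + δ)_V) ]^1.3333.
s_G/(n + δ)_G = 0.22/0.130 = 1.6923; s_V/(n + δ)_V = 0.22/0.122 = 1.8033.
Ratio = (1.6923/1.8033)^1.3333 = 0.9384^1.3333 ≈ 0.9187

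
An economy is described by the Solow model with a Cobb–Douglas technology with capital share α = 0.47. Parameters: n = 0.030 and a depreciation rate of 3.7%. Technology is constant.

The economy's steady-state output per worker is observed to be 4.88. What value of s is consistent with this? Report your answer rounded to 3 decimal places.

At the steady state, Δk = 0, so s·k^α = (n + δ)·k.
Since y* = [s/(n + δ)]^(α/(1−α)), we have s/(n + δ) = (y*)^((1−α)/α) = 4.88^1.1277 = 5.9749.
Therefore s = 5.9749 × (n + δ) = 5.9749 × 0.067 = 0.4003.

s ≈ 0.400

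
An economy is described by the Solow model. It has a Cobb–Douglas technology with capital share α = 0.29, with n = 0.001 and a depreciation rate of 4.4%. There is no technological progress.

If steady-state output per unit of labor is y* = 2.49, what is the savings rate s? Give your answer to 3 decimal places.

s ≈ 0.420

Steady state requires s·f(k) = (n + δ)·k, i.e. s·k^α = (n + δ)·k.
Since y* = [s/(n + δ)]^(α/(1−α)), we have s/(n + δ) = (y*)^((1−α)/α) = 2.49^2.4483 = 9.3329.
Therefore s = 9.3329 × (n + δ) = 9.3329 × 0.045 = 0.4200.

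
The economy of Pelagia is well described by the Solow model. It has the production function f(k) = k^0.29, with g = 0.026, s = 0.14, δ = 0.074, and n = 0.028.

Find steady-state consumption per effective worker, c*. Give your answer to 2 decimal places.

At the steady state, Δk = 0, so s·k^α = (n + g + δ)·k.
Rearranging, k^(1−α) = s / (n + g + δ).
k^0.71 = 0.14 / (0.028 + 0.026 + 0.074) = 0.14 / 0.128 = 1.0938
k* = 1.0938^(1/0.71) ≈ 1.1346
y* = (k*)^α = 1.1346^0.29 ≈ 1.0373
c* = (1 − s)·y* = (1 − 0.14) × 1.0373 ≈ 0.8921

c* ≈ 0.89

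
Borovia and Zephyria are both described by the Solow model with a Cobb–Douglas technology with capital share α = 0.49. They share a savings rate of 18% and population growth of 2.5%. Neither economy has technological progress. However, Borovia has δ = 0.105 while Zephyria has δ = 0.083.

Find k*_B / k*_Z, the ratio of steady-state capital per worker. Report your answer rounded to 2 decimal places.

ratio ≈ 0.70

Steady-state k* = [s/(n + δ)]^(1/(1−α)), so the ratio is [ (s_B/(n + δ)_B) / (s_Z/(n + δ)_Z) ]^1.9608.
s_B/(n + δ)_B = 0.18/0.130 = 1.3846; s_Z/(n + δ)_Z = 0.18/0.108 = 1.6667.
Ratio = (1.3846/1.6667)^1.9608 = 0.8307^1.9608 ≈ 0.6951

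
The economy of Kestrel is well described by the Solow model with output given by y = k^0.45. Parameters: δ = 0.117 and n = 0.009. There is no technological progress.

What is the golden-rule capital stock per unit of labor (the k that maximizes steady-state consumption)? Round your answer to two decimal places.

The golden rule sets f'(k) = n + δ, i.e. α·k^(α−1) = n + δ.
So k^(1−α) = α / (n + δ) = 0.45 / 0.126 = 3.5714.
k_gold = 3.5714^(1/0.55) ≈ 10.1195

k_gold ≈ 10.12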